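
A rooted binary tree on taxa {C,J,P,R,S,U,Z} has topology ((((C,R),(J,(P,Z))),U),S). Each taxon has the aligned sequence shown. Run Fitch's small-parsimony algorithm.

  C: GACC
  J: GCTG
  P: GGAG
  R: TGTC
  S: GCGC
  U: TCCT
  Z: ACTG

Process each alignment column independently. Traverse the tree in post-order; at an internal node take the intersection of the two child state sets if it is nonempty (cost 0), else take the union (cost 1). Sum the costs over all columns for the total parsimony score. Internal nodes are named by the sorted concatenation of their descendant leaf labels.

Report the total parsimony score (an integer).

12

CR@0: {G} ∪ {T} = {G,T} (union, +1)
PZ@0: {G} ∪ {A} = {A,G} (union, +1)
JPZ@0: {G} ∩ {A,G} = {G} (intersection, +0)
CJPRZ@0: {G,T} ∩ {G} = {G} (intersection, +0)
CJPRUZ@0: {G} ∪ {T} = {G,T} (union, +1)
CJPRSUZ@0: {G,T} ∩ {G} = {G} (intersection, +0)
CR@1: {A} ∪ {G} = {A,G} (union, +1)
PZ@1: {G} ∪ {C} = {C,G} (union, +1)
JPZ@1: {C} ∩ {C,G} = {C} (intersection, +0)
CJPRZ@1: {A,G} ∪ {C} = {A,C,G} (union, +1)
CJPRUZ@1: {A,C,G} ∩ {C} = {C} (intersection, +0)
CJPRSUZ@1: {C} ∩ {C} = {C} (intersection, +0)
CR@2: {C} ∪ {T} = {C,T} (union, +1)
PZ@2: {A} ∪ {T} = {A,T} (union, +1)
JPZ@2: {T} ∩ {A,T} = {T} (intersection, +0)
CJPRZ@2: {C,T} ∩ {T} = {T} (intersection, +0)
CJPRUZ@2: {T} ∪ {C} = {C,T} (union, +1)
CJPRSUZ@2: {C,T} ∪ {G} = {C,G,T} (union, +1)
CR@3: {C} ∩ {C} = {C} (intersection, +0)
PZ@3: {G} ∩ {G} = {G} (intersection, +0)
JPZ@3: {G} ∩ {G} = {G} (intersection, +0)
CJPRZ@3: {C} ∪ {G} = {C,G} (union, +1)
CJPRUZ@3: {C,G} ∪ {T} = {C,G,T} (union, +1)
CJPRSUZ@3: {C,G,T} ∩ {C} = {C} (intersection, +0)
per-site changes: [3, 3, 4, 2]; total = 12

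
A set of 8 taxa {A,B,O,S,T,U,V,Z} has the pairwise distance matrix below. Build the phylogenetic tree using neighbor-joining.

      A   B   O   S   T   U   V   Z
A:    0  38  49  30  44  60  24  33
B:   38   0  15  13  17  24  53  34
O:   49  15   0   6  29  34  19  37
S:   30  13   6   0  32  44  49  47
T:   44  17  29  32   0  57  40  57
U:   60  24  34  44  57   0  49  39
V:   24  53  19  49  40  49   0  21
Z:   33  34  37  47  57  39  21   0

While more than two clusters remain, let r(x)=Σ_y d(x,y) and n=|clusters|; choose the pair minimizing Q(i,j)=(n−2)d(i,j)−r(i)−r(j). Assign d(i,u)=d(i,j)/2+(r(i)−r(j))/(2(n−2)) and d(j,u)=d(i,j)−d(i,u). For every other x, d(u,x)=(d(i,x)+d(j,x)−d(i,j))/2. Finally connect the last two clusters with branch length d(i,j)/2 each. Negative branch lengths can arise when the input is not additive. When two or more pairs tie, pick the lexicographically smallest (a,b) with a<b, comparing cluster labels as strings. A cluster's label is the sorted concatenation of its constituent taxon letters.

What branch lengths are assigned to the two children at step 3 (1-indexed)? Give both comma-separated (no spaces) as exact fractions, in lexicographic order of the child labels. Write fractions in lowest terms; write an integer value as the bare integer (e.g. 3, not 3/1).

step 1: merge (V,Z) at d=21, Q=-397; branch lengths V→113/12, Z→139/12; new cluster VZ
  updated: d(A,VZ)=18, d(B,VZ)=33, d(O,VZ)=35/2, d(S,VZ)=75/2, d(T,VZ)=38, d(U,VZ)=67/2
step 2: merge (A,VZ) at d=18, Q=-653/2; branch lengths A→303/20, VZ→57/20; new cluster AVZ
  updated: d(AVZ,B)=53/2, d(AVZ,O)=97/4, d(AVZ,S)=99/4, d(AVZ,T)=32, d(AVZ,U)=151/4
step 3: merge (O,S) at d=6, Q=-204; branch lengths O→25/16, S→71/16; new cluster OS
  updated: d(AVZ,OS)=43/2, d(B,OS)=11, d(OS,T)=55/2, d(OS,U)=36
step 4: merge (B,U) at d=24, Q=-645/4; branch lengths B→-17/24, U→593/24; new cluster BU
  updated: d(AVZ,BU)=161/8, d(BU,OS)=23/2, d(BU,T)=25
step 5: merge (AVZ,T) at d=32, Q=-753/8; branch lengths AVZ→425/32, T→599/32; new cluster ATVZ
  updated: d(ATVZ,BU)=105/16, d(ATVZ,OS)=17/2
step 6: merge (ATVZ,BU) at d=105/16, Q=-425/16; branch lengths ATVZ→57/32, BU→153/32; new cluster ABTUVZ
  updated: d(ABTUVZ,OS)=215/32
step 7: merge (ABTUVZ,OS) at d=215/32; branch lengths ABTUVZ→215/64, OS→215/64; new cluster ABOSTUVZ
final tree: ((((A:303/20,(V:113/12,Z:139/12):57/20):425/32,T:599/32):57/32,(B:-17/24,U:593/24):153/32):215/64,(O:25/16,S:71/16):215/64)
total length: 3657/32

25/16,71/16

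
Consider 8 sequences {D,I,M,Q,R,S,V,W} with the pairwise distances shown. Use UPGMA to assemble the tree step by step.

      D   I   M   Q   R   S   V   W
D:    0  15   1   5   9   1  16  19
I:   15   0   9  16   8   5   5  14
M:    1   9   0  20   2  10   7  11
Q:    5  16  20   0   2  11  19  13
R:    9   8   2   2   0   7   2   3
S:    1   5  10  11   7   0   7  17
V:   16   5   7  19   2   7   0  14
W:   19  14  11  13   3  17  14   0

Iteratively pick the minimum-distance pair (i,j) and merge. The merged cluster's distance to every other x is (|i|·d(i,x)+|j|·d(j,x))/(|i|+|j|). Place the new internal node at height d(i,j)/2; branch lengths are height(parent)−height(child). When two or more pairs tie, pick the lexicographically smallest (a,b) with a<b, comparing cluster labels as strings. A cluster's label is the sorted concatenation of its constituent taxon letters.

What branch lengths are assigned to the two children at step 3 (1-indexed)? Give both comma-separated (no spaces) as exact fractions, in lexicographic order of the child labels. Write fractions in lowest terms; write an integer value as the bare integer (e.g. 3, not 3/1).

5/2,5/2

iteration 1: select D,M (d=1); attach at lengths (1/2, 1/2); label the merged cluster DM
  updated: d(DM,I)=12, d(DM,Q)=25/2, d(DM,R)=11/2, d(DM,S)=11/2, d(DM,V)=23/2, d(DM,W)=15
iteration 2: select Q,R (d=2); attach at lengths (1, 1); label the merged cluster QR
  updated: d(DM,QR)=9, d(I,QR)=12, d(QR,S)=9, d(QR,V)=21/2, d(QR,W)=8
iteration 3: select I,S (d=5); attach at lengths (5/2, 5/2); label the merged cluster IS
  updated: d(DM,IS)=35/4, d(IS,QR)=21/2, d(IS,V)=6, d(IS,W)=31/2
iteration 4: select IS,V (d=6); attach at lengths (1/2, 3); label the merged cluster ISV
  updated: d(DM,ISV)=29/3, d(ISV,QR)=21/2, d(ISV,W)=15
iteration 5: select QR,W (d=8); attach at lengths (3, 4); label the merged cluster QRW
  updated: d(DM,QRW)=11, d(ISV,QRW)=12
iteration 6: select DM,ISV (d=29/3); attach at lengths (13/3, 11/6); label the merged cluster DIMSV
  updated: d(DIMSV,QRW)=58/5
iteration 7: select DIMSV,QRW (d=58/5); attach at lengths (29/30, 9/5); label the merged cluster DIMQRSVW
final tree: (((D:1/2,M:1/2):13/3,((I:5/2,S:5/2):1/2,V:3):11/6):29/30,((Q:1,R:1):3,W:4):9/5)
total length: 823/30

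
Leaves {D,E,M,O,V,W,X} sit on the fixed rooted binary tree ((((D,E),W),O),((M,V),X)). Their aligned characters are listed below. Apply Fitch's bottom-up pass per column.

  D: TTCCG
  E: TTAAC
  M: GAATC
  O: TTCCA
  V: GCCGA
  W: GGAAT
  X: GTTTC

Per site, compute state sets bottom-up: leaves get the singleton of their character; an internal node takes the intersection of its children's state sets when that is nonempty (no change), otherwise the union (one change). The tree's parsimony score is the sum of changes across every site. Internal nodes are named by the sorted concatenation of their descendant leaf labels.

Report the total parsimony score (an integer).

17

DE@0: {T} ∩ {T} = {T} (intersection, +0)
DEW@0: {T} ∪ {G} = {G,T} (union, +1)
DEOW@0: {G,T} ∩ {T} = {T} (intersection, +0)
MV@0: {G} ∩ {G} = {G} (intersection, +0)
MVX@0: {G} ∩ {G} = {G} (intersection, +0)
DEMOVWX@0: {T} ∪ {G} = {G,T} (union, +1)
DE@1: {T} ∩ {T} = {T} (intersection, +0)
DEW@1: {T} ∪ {G} = {G,T} (union, +1)
DEOW@1: {G,T} ∩ {T} = {T} (intersection, +0)
MV@1: {A} ∪ {C} = {A,C} (union, +1)
MVX@1: {A,C} ∪ {T} = {A,C,T} (union, +1)
DEMOVWX@1: {T} ∩ {A,C,T} = {T} (intersection, +0)
DE@2: {C} ∪ {A} = {A,C} (union, +1)
DEW@2: {A,C} ∩ {A} = {A} (intersection, +0)
DEOW@2: {A} ∪ {C} = {A,C} (union, +1)
MV@2: {A} ∪ {C} = {A,C} (union, +1)
MVX@2: {A,C} ∪ {T} = {A,C,T} (union, +1)
DEMOVWX@2: {A,C} ∩ {A,C,T} = {A,C} (intersection, +0)
DE@3: {C} ∪ {A} = {A,C} (union, +1)
DEW@3: {A,C} ∩ {A} = {A} (intersection, +0)
DEOW@3: {A} ∪ {C} = {A,C} (union, +1)
MV@3: {T} ∪ {G} = {G,T} (union, +1)
MVX@3: {G,T} ∩ {T} = {T} (intersection, +0)
DEMOVWX@3: {A,C} ∪ {T} = {A,C,T} (union, +1)
DE@4: {G} ∪ {C} = {C,G} (union, +1)
DEW@4: {C,G} ∪ {T} = {C,G,T} (union, +1)
DEOW@4: {C,G,T} ∪ {A} = {A,C,G,T} (union, +1)
MV@4: {C} ∪ {A} = {A,C} (union, +1)
MVX@4: {A,C} ∩ {C} = {C} (intersection, +0)
DEMOVWX@4: {A,C,G,T} ∩ {C} = {C} (intersection, +0)
per-site changes: [2, 3, 4, 4, 4]; total = 17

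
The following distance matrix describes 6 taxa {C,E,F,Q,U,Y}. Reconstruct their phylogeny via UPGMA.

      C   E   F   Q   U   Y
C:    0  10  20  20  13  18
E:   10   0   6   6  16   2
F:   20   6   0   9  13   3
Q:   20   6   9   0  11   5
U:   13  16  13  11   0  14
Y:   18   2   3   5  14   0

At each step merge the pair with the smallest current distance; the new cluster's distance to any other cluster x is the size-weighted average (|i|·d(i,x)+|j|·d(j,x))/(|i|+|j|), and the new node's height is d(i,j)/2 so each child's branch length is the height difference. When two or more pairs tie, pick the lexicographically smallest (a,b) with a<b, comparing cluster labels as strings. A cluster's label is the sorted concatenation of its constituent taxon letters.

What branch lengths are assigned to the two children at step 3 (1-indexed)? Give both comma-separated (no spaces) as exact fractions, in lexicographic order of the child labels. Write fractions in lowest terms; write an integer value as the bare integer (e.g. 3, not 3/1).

13/12,10/3

iteration 1: select E,Y (d=2); attach at lengths (1, 1); label the merged cluster EY
  updated: d(C,EY)=14, d(EY,F)=9/2, d(EY,Q)=11/2, d(EY,U)=15
iteration 2: select EY,F (d=9/2); attach at lengths (5/4, 9/4); label the merged cluster EFY
  updated: d(C,EFY)=16, d(EFY,Q)=20/3, d(EFY,U)=43/3
iteration 3: select EFY,Q (d=20/3); attach at lengths (13/12, 10/3); label the merged cluster EFQY
  updated: d(C,EFQY)=17, d(EFQY,U)=27/2
iteration 4: select C,U (d=13); attach at lengths (13/2, 13/2); label the merged cluster CU
  updated: d(CU,EFQY)=61/4
iteration 5: select CU,EFQY (d=61/4); attach at lengths (9/8, 103/24); label the merged cluster CEFQUY
final tree: ((C:13/2,U:13/2):9/8,(((E:1,Y:1):5/4,F:9/4):13/12,Q:10/3):103/24)
total length: 85/3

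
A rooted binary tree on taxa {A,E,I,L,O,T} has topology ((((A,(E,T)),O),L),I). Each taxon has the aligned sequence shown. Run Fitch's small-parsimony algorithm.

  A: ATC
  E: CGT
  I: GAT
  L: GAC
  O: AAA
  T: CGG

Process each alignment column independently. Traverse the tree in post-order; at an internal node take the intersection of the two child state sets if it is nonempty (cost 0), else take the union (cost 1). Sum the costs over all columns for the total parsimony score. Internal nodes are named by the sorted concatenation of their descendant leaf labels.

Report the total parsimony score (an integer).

8

ET@0: {C} ∩ {C} = {C} (intersection, +0)
AET@0: {A} ∪ {C} = {A,C} (union, +1)
AEOT@0: {A,C} ∩ {A} = {A} (intersection, +0)
AELOT@0: {A} ∪ {G} = {A,G} (union, +1)
AEILOT@0: {A,G} ∩ {G} = {G} (intersection, +0)
ET@1: {G} ∩ {G} = {G} (intersection, +0)
AET@1: {T} ∪ {G} = {G,T} (union, +1)
AEOT@1: {G,T} ∪ {A} = {A,G,T} (union, +1)
AELOT@1: {A,G,T} ∩ {A} = {A} (intersection, +0)
AEILOT@1: {A} ∩ {A} = {A} (intersection, +0)
ET@2: {T} ∪ {G} = {G,T} (union, +1)
AET@2: {C} ∪ {G,T} = {C,G,T} (union, +1)
AEOT@2: {C,G,T} ∪ {A} = {A,C,G,T} (union, +1)
AELOT@2: {A,C,G,T} ∩ {C} = {C} (intersection, +0)
AEILOT@2: {C} ∪ {T} = {C,T} (union, +1)
per-site changes: [2, 2, 4]; total = 8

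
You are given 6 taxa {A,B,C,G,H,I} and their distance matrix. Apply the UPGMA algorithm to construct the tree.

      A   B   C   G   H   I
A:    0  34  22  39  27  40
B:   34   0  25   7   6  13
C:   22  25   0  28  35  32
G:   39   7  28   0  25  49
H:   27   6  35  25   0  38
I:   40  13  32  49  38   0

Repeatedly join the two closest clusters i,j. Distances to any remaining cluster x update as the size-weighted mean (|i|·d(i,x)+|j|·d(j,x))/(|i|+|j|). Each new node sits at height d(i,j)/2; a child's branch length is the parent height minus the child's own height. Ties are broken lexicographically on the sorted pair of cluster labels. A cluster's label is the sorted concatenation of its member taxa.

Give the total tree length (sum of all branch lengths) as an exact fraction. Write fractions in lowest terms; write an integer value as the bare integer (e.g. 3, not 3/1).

1081/15

step 1: merge (B,H) at d=6; branch lengths B→3, H→3; new cluster BH
  updated: d(A,BH)=61/2, d(BH,C)=30, d(BH,G)=16, d(BH,I)=51/2
step 2: merge (BH,G) at d=16; branch lengths BH→5, G→8; new cluster BGH
  updated: d(A,BGH)=100/3, d(BGH,C)=88/3, d(BGH,I)=100/3
step 3: merge (A,C) at d=22; branch lengths A→11, C→11; new cluster AC
  updated: d(AC,BGH)=94/3, d(AC,I)=36
step 4: merge (AC,BGH) at d=94/3; branch lengths AC→14/3, BGH→23/3; new cluster ABCGH
  updated: d(ABCGH,I)=172/5
step 5: merge (ABCGH,I) at d=172/5; branch lengths ABCGH→23/15, I→86/5; new cluster ABCGHI
final tree: (((A:11,C:11):14/3,((B:3,H:3):5,G:8):23/3):23/15,I:86/5)
total length: 1081/15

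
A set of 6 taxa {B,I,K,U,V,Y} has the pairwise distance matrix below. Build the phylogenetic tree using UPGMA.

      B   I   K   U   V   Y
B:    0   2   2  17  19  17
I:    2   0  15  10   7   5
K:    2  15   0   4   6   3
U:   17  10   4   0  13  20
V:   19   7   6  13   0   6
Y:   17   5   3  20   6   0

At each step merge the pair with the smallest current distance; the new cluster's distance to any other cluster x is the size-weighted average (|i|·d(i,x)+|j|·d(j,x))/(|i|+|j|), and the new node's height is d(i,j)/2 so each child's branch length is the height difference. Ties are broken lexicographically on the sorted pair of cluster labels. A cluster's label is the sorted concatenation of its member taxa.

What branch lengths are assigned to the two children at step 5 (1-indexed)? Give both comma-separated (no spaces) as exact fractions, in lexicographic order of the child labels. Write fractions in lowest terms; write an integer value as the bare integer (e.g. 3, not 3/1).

59/60,32/5

iteration 1: select B,I (d=2); attach at lengths (1, 1); label the merged cluster BI
  updated: d(BI,K)=17/2, d(BI,U)=27/2, d(BI,V)=13, d(BI,Y)=11
iteration 2: select K,Y (d=3); attach at lengths (3/2, 3/2); label the merged cluster KY
  updated: d(BI,KY)=39/4, d(KY,U)=12, d(KY,V)=6
iteration 3: select KY,V (d=6); attach at lengths (3/2, 3); label the merged cluster KVY
  updated: d(BI,KVY)=65/6, d(KVY,U)=37/3
iteration 4: select BI,KVY (d=65/6); attach at lengths (53/12, 29/12); label the merged cluster BIKVY
  updated: d(BIKVY,U)=64/5
iteration 5: select BIKVY,U (d=64/5); attach at lengths (59/60, 32/5); label the merged cluster BIKUVY
final tree: (((B:1,I:1):53/12,((K:3/2,Y:3/2):3/2,V:3):29/12):59/60,U:32/5)
total length: 1423/60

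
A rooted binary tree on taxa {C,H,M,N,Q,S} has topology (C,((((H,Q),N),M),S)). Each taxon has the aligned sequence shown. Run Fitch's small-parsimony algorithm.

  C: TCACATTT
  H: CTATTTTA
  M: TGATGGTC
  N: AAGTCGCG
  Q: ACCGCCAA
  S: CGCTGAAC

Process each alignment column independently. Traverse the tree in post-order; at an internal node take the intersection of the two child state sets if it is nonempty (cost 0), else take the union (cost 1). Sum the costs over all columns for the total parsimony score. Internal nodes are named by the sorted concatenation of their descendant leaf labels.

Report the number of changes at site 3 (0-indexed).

site 0, node HQ: H={C} ∪ Q={A} → {A,C} (+1)
site 0, node HNQ: HQ={A,C} ∩ N={A} → {A} (+0)
site 0, node HMNQ: HNQ={A} ∪ M={T} → {A,T} (+1)
site 0, node HMNQS: HMNQ={A,T} ∪ S={C} → {A,C,T} (+1)
site 0, node CHMNQS: C={T} ∩ HMNQS={A,C,T} → {T} (+0)
site 1, node HQ: H={T} ∪ Q={C} → {C,T} (+1)
site 1, node HNQ: HQ={C,T} ∪ N={A} → {A,C,T} (+1)
site 1, node HMNQ: HNQ={A,C,T} ∪ M={G} → {A,C,G,T} (+1)
site 1, node HMNQS: HMNQ={A,C,G,T} ∩ S={G} → {G} (+0)
site 1, node CHMNQS: C={C} ∪ HMNQS={G} → {C,G} (+1)
site 2, node HQ: H={A} ∪ Q={C} → {A,C} (+1)
site 2, node HNQ: HQ={A,C} ∪ N={G} → {A,C,G} (+1)
site 2, node HMNQ: HNQ={A,C,G} ∩ M={A} → {A} (+0)
site 2, node HMNQS: HMNQ={A} ∪ S={C} → {A,C} (+1)
site 2, node CHMNQS: C={A} ∩ HMNQS={A,C} → {A} (+0)
site 3, node HQ: H={T} ∪ Q={G} → {G,T} (+1)
site 3, node HNQ: HQ={G,T} ∩ N={T} → {T} (+0)
site 3, node HMNQ: HNQ={T} ∩ M={T} → {T} (+0)
site 3, node HMNQS: HMNQ={T} ∩ S={T} → {T} (+0)
site 3, node CHMNQS: C={C} ∪ HMNQS={T} → {C,T} (+1)
site 4, node HQ: H={T} ∪ Q={C} → {C,T} (+1)
site 4, node HNQ: HQ={C,T} ∩ N={C} → {C} (+0)
site 4, node HMNQ: HNQ={C} ∪ M={G} → {C,G} (+1)
site 4, node HMNQS: HMNQ={C,G} ∩ S={G} → {G} (+0)
site 4, node CHMNQS: C={A} ∪ HMNQS={G} → {A,G} (+1)
site 5, node HQ: H={T} ∪ Q={C} → {C,T} (+1)
site 5, node HNQ: HQ={C,T} ∪ N={G} → {C,G,T} (+1)
site 5, node HMNQ: HNQ={C,G,T} ∩ M={G} → {G} (+0)
site 5, node HMNQS: HMNQ={G} ∪ S={A} → {A,G} (+1)
site 5, node CHMNQS: C={T} ∪ HMNQS={A,G} → {A,G,T} (+1)
site 6, node HQ: H={T} ∪ Q={A} → {A,T} (+1)
site 6, node HNQ: HQ={A,T} ∪ N={C} → {A,C,T} (+1)
site 6, node HMNQ: HNQ={A,C,T} ∩ M={T} → {T} (+0)
site 6, node HMNQS: HMNQ={T} ∪ S={A} → {A,T} (+1)
site 6, node CHMNQS: C={T} ∩ HMNQS={A,T} → {T} (+0)
site 7, node HQ: H={A} ∩ Q={A} → {A} (+0)
site 7, node HNQ: HQ={A} ∪ N={G} → {A,G} (+1)
site 7, node HMNQ: HNQ={A,G} ∪ M={C} → {A,C,G} (+1)
site 7, node HMNQS: HMNQ={A,C,G} ∩ S={C} → {C} (+0)
site 7, node CHMNQS: C={T} ∪ HMNQS={C} → {C,T} (+1)
per-site changes: [3, 4, 3, 2, 3, 4, 3, 3]; total = 25

2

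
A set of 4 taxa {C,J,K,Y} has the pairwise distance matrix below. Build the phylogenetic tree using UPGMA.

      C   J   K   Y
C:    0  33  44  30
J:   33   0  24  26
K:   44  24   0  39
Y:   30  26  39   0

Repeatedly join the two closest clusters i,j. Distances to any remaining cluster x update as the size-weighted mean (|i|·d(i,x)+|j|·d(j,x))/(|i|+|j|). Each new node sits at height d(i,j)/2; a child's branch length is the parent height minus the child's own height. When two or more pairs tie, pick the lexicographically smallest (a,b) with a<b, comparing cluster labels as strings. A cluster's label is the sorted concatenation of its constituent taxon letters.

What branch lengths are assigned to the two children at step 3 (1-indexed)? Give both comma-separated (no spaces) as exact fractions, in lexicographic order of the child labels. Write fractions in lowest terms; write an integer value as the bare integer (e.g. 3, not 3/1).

1. join J+K (d=24) ⇒ JK; edges |J|=12, |K|=12
  updated: d(C,JK)=77/2, d(JK,Y)=65/2
2. join C+Y (d=30) ⇒ CY; edges |C|=15, |Y|=15
  updated: d(CY,JK)=71/2
3. join CY+JK (d=71/2) ⇒ CJKY; edges |CY|=11/4, |JK|=23/4
final tree: ((C:15,Y:15):11/4,(J:12,K:12):23/4)
total length: 125/2

11/4,23/4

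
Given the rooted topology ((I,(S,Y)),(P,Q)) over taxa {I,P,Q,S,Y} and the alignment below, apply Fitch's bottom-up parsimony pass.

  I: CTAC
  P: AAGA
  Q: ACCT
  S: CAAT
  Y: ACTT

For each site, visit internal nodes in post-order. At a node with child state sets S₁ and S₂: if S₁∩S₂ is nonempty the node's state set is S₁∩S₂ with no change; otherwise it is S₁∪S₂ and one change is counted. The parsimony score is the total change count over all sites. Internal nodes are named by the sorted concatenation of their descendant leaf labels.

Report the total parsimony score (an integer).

10

site 0, node SY: S={C} ∪ Y={A} → {A,C} (+1)
site 0, node ISY: I={C} ∩ SY={A,C} → {C} (+0)
site 0, node PQ: P={A} ∩ Q={A} → {A} (+0)
site 0, node IPQSY: ISY={C} ∪ PQ={A} → {A,C} (+1)
site 1, node SY: S={A} ∪ Y={C} → {A,C} (+1)
site 1, node ISY: I={T} ∪ SY={A,C} → {A,C,T} (+1)
site 1, node PQ: P={A} ∪ Q={C} → {A,C} (+1)
site 1, node IPQSY: ISY={A,C,T} ∩ PQ={A,C} → {A,C} (+0)
site 2, node SY: S={A} ∪ Y={T} → {A,T} (+1)
site 2, node ISY: I={A} ∩ SY={A,T} → {A} (+0)
site 2, node PQ: P={G} ∪ Q={C} → {C,G} (+1)
site 2, node IPQSY: ISY={A} ∪ PQ={C,G} → {A,C,G} (+1)
site 3, node SY: S={T} ∩ Y={T} → {T} (+0)
site 3, node ISY: I={C} ∪ SY={T} → {C,T} (+1)
site 3, node PQ: P={A} ∪ Q={T} → {A,T} (+1)
site 3, node IPQSY: ISY={C,T} ∩ PQ={A,T} → {T} (+0)
per-site changes: [2, 3, 3, 2]; total = 10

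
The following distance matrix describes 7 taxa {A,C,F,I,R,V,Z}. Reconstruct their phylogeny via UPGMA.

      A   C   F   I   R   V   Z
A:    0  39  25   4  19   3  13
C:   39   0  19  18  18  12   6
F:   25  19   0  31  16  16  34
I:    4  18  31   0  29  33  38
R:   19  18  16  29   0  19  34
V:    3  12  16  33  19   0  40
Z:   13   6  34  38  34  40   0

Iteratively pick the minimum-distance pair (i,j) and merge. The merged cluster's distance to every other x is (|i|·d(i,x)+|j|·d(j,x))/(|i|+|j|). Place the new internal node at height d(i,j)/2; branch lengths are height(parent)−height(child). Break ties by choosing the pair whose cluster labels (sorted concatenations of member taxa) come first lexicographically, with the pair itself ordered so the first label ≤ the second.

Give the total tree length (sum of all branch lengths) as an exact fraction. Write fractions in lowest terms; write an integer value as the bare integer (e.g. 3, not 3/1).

359/6

step 1: merge (A,V) at d=3; branch lengths A→3/2, V→3/2; new cluster AV
  updated: d(AV,C)=51/2, d(AV,F)=41/2, d(AV,I)=37/2, d(AV,R)=19, d(AV,Z)=53/2
step 2: merge (C,Z) at d=6; branch lengths C→3, Z→3; new cluster CZ
  updated: d(AV,CZ)=26, d(CZ,F)=53/2, d(CZ,I)=28, d(CZ,R)=26
step 3: merge (F,R) at d=16; branch lengths F→8, R→8; new cluster FR
  updated: d(AV,FR)=79/4, d(CZ,FR)=105/4, d(FR,I)=30
step 4: merge (AV,I) at d=37/2; branch lengths AV→31/4, I→37/4; new cluster AIV
  updated: d(AIV,CZ)=80/3, d(AIV,FR)=139/6
step 5: merge (AIV,FR) at d=139/6; branch lengths AIV→7/3, FR→43/12; new cluster AFIRV
  updated: d(AFIRV,CZ)=53/2
step 6: merge (AFIRV,CZ) at d=53/2; branch lengths AFIRV→5/3, CZ→41/4; new cluster ACFIRVZ
final tree: ((((A:3/2,V:3/2):31/4,I:37/4):7/3,(F:8,R:8):43/12):5/3,(C:3,Z:3):41/4)
total length: 359/6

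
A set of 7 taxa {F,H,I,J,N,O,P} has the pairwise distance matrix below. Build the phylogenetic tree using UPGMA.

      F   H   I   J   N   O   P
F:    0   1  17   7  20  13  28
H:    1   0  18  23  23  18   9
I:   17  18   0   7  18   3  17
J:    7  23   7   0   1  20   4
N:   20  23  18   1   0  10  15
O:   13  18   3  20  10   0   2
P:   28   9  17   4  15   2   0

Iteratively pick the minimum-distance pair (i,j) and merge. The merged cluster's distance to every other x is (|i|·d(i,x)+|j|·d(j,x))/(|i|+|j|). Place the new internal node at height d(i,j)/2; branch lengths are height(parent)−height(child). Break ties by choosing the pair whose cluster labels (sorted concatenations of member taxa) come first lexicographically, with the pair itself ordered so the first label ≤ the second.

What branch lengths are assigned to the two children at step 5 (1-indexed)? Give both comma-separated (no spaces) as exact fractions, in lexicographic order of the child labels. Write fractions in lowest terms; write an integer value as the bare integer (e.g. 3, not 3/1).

step 1: merge (F,H) at d=1; branch lengths F→1/2, H→1/2; new cluster FH
  updated: d(FH,I)=35/2, d(FH,J)=15, d(FH,N)=43/2, d(FH,O)=31/2, d(FH,P)=37/2
step 2: merge (J,N) at d=1; branch lengths J→1/2, N→1/2; new cluster JN
  updated: d(FH,JN)=73/4, d(I,JN)=25/2, d(JN,O)=15, d(JN,P)=19/2
step 3: merge (O,P) at d=2; branch lengths O→1, P→1; new cluster OP
  updated: d(FH,OP)=17, d(I,OP)=10, d(JN,OP)=49/4
step 4: merge (I,OP) at d=10; branch lengths I→5, OP→4; new cluster IOP
  updated: d(FH,IOP)=103/6, d(IOP,JN)=37/3
step 5: merge (IOP,JN) at d=37/3; branch lengths IOP→7/6, JN→17/3; new cluster IJNOP
  updated: d(FH,IJNOP)=88/5
step 6: merge (FH,IJNOP) at d=88/5; branch lengths FH→83/10, IJNOP→79/30; new cluster FHIJNOP
final tree: ((F:1/2,H:1/2):83/10,((I:5,(O:1,P:1):4):7/6,(J:1/2,N:1/2):17/3):79/30)
total length: 923/30

7/6,17/3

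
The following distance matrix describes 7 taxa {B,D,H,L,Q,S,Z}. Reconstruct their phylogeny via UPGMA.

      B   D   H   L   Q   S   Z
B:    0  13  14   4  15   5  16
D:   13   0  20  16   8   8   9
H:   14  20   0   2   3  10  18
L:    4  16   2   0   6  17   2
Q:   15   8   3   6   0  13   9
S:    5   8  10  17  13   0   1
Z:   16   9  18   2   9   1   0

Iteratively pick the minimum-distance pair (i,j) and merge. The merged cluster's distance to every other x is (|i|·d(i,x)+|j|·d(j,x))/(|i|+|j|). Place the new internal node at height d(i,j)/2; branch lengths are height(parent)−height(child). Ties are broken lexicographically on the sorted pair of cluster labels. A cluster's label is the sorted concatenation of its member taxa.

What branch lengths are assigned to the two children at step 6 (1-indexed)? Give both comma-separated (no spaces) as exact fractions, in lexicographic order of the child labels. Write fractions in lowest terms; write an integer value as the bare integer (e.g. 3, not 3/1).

step 1: merge (S,Z) at d=1; branch lengths S→1/2, Z→1/2; new cluster SZ
  updated: d(B,SZ)=21/2, d(D,SZ)=17/2, d(H,SZ)=14, d(L,SZ)=19/2, d(Q,SZ)=11
step 2: merge (H,L) at d=2; branch lengths H→1, L→1; new cluster HL
  updated: d(B,HL)=9, d(D,HL)=18, d(HL,Q)=9/2, d(HL,SZ)=47/4
step 3: merge (HL,Q) at d=9/2; branch lengths HL→5/4, Q→9/4; new cluster HLQ
  updated: d(B,HLQ)=11, d(D,HLQ)=44/3, d(HLQ,SZ)=23/2
step 4: merge (D,SZ) at d=17/2; branch lengths D→17/4, SZ→15/4; new cluster DSZ
  updated: d(B,DSZ)=34/3, d(DSZ,HLQ)=113/9
step 5: merge (B,HLQ) at d=11; branch lengths B→11/2, HLQ→13/4; new cluster BHLQ
  updated: d(BHLQ,DSZ)=49/4
step 6: merge (BHLQ,DSZ) at d=49/4; branch lengths BHLQ→5/8, DSZ→15/8; new cluster BDHLQSZ
final tree: ((B:11/2,((H:1,L:1):5/4,Q:9/4):13/4):5/8,(D:17/4,(S:1/2,Z:1/2):15/4):15/8)
total length: 103/4

5/8,15/8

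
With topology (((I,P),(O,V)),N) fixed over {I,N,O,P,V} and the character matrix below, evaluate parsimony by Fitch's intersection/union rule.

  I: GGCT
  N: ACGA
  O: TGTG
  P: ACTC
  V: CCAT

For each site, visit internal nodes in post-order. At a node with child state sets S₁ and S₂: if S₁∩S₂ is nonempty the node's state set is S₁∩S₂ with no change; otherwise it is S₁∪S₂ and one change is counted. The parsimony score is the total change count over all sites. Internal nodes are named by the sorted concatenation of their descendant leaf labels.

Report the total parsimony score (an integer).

site 0, node IP: I={G} ∪ P={A} → {A,G} (+1)
site 0, node OV: O={T} ∪ V={C} → {C,T} (+1)
site 0, node IOPV: IP={A,G} ∪ OV={C,T} → {A,C,G,T} (+1)
site 0, node INOPV: IOPV={A,C,G,T} ∩ N={A} → {A} (+0)
site 1, node IP: I={G} ∪ P={C} → {C,G} (+1)
site 1, node OV: O={G} ∪ V={C} → {C,G} (+1)
site 1, node IOPV: IP={C,G} ∩ OV={C,G} → {C,G} (+0)
site 1, node INOPV: IOPV={C,G} ∩ N={C} → {C} (+0)
site 2, node IP: I={C} ∪ P={T} → {C,T} (+1)
site 2, node OV: O={T} ∪ V={A} → {A,T} (+1)
site 2, node IOPV: IP={C,T} ∩ OV={A,T} → {T} (+0)
site 2, node INOPV: IOPV={T} ∪ N={G} → {G,T} (+1)
site 3, node IP: I={T} ∪ P={C} → {C,T} (+1)
site 3, node OV: O={G} ∪ V={T} → {G,T} (+1)
site 3, node IOPV: IP={C,T} ∩ OV={G,T} → {T} (+0)
site 3, node INOPV: IOPV={T} ∪ N={A} → {A,T} (+1)
per-site changes: [3, 2, 3, 3]; total = 11

11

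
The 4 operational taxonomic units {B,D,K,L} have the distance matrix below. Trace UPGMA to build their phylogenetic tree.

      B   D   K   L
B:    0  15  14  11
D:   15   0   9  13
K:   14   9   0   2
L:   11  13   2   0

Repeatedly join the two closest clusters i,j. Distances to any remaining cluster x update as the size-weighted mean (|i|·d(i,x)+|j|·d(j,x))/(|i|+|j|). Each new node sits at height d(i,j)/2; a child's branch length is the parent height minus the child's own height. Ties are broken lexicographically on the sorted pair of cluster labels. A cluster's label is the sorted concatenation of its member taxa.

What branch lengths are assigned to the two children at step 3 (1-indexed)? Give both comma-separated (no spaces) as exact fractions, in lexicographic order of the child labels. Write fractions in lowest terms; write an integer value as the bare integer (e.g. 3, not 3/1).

iteration 1: select K,L (d=2); attach at lengths (1, 1); label the merged cluster KL
  updated: d(B,KL)=25/2, d(D,KL)=11
iteration 2: select D,KL (d=11); attach at lengths (11/2, 9/2); label the merged cluster DKL
  updated: d(B,DKL)=40/3
iteration 3: select B,DKL (d=40/3); attach at lengths (20/3, 7/6); label the merged cluster BDKL
final tree: (B:20/3,(D:11/2,(K:1,L:1):9/2):7/6)
total length: 119/6

20/3,7/6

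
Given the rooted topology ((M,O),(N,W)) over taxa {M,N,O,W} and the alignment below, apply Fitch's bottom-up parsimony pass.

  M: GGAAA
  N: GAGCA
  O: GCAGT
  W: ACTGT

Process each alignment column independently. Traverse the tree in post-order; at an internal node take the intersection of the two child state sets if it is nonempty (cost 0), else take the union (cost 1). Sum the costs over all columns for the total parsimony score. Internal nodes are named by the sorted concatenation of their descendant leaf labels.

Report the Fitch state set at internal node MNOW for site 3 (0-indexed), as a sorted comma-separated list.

site 0, node MO: M={G} ∩ O={G} → {G} (+0)
site 0, node NW: N={G} ∪ W={A} → {A,G} (+1)
site 0, node MNOW: MO={G} ∩ NW={A,G} → {G} (+0)
site 1, node MO: M={G} ∪ O={C} → {C,G} (+1)
site 1, node NW: N={A} ∪ W={C} → {A,C} (+1)
site 1, node MNOW: MO={C,G} ∩ NW={A,C} → {C} (+0)
site 2, node MO: M={A} ∩ O={A} → {A} (+0)
site 2, node NW: N={G} ∪ W={T} → {G,T} (+1)
site 2, node MNOW: MO={A} ∪ NW={G,T} → {A,G,T} (+1)
site 3, node MO: M={A} ∪ O={G} → {A,G} (+1)
site 3, node NW: N={C} ∪ W={G} → {C,G} (+1)
site 3, node MNOW: MO={A,G} ∩ NW={C,G} → {G} (+0)
site 4, node MO: M={A} ∪ O={T} → {A,T} (+1)
site 4, node NW: N={A} ∪ W={T} → {A,T} (+1)
site 4, node MNOW: MO={A,T} ∩ NW={A,T} → {A,T} (+0)
per-site changes: [1, 2, 2, 2, 2]; total = 9

G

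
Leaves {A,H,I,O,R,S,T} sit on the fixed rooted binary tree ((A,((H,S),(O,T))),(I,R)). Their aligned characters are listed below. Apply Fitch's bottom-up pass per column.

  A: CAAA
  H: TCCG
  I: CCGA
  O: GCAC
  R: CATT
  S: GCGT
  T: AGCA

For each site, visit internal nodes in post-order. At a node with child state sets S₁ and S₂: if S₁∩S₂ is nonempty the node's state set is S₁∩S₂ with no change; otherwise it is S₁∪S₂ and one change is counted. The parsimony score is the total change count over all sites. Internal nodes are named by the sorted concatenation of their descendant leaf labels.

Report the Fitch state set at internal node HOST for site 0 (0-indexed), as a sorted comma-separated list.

G

[col 0] HS: children H:{T}, S:{G} ∪→ {G,T}; cost 1
[col 0] OT: children O:{G}, T:{A} ∪→ {A,G}; cost 1
[col 0] HOST: children HS:{G,T}, OT:{A,G} ∩→ {G}; cost 0
[col 0] AHOST: children A:{C}, HOST:{G} ∪→ {C,G}; cost 1
[col 0] IR: children I:{C}, R:{C} ∩→ {C}; cost 0
[col 0] AHIORST: children AHOST:{C,G}, IR:{C} ∩→ {C}; cost 0
[col 1] HS: children H:{C}, S:{C} ∩→ {C}; cost 0
[col 1] OT: children O:{C}, T:{G} ∪→ {C,G}; cost 1
[col 1] HOST: children HS:{C}, OT:{C,G} ∩→ {C}; cost 0
[col 1] AHOST: children A:{A}, HOST:{C} ∪→ {A,C}; cost 1
[col 1] IR: children I:{C}, R:{A} ∪→ {A,C}; cost 1
[col 1] AHIORST: children AHOST:{A,C}, IR:{A,C} ∩→ {A,C}; cost 0
[col 2] HS: children H:{C}, S:{G} ∪→ {C,G}; cost 1
[col 2] OT: children O:{A}, T:{C} ∪→ {A,C}; cost 1
[col 2] HOST: children HS:{C,G}, OT:{A,C} ∩→ {C}; cost 0
[col 2] AHOST: children A:{A}, HOST:{C} ∪→ {A,C}; cost 1
[col 2] IR: children I:{G}, R:{T} ∪→ {G,T}; cost 1
[col 2] AHIORST: children AHOST:{A,C}, IR:{G,T} ∪→ {A,C,G,T}; cost 1
[col 3] HS: children H:{G}, S:{T} ∪→ {G,T}; cost 1
[col 3] OT: children O:{C}, T:{A} ∪→ {A,C}; cost 1
[col 3] HOST: children HS:{G,T}, OT:{A,C} ∪→ {A,C,G,T}; cost 1
[col 3] AHOST: children A:{A}, HOST:{A,C,G,T} ∩→ {A}; cost 0
[col 3] IR: children I:{A}, R:{T} ∪→ {A,T}; cost 1
[col 3] AHIORST: children AHOST:{A}, IR:{A,T} ∩→ {A}; cost 0
per-site changes: [3, 3, 5, 4]; total = 15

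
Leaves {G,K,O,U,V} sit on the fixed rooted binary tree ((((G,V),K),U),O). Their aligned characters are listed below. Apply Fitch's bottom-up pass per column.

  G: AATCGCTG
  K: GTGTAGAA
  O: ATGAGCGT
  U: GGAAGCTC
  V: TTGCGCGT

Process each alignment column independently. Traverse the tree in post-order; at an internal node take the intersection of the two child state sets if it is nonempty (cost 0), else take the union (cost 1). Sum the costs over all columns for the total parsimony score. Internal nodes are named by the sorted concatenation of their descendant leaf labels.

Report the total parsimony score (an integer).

site 0, node GV: G={A} ∪ V={T} → {A,T} (+1)
site 0, node GKV: GV={A,T} ∪ K={G} → {A,G,T} (+1)
site 0, node GKUV: GKV={A,G,T} ∩ U={G} → {G} (+0)
site 0, node GKOUV: GKUV={G} ∪ O={A} → {A,G} (+1)
site 1, node GV: G={A} ∪ V={T} → {A,T} (+1)
site 1, node GKV: GV={A,T} ∩ K={T} → {T} (+0)
site 1, node GKUV: GKV={T} ∪ U={G} → {G,T} (+1)
site 1, node GKOUV: GKUV={G,T} ∩ O={T} → {T} (+0)
site 2, node GV: G={T} ∪ V={G} → {G,T} (+1)
site 2, node GKV: GV={G,T} ∩ K={G} → {G} (+0)
site 2, node GKUV: GKV={G} ∪ U={A} → {A,G} (+1)
site 2, node GKOUV: GKUV={A,G} ∩ O={G} → {G} (+0)
site 3, node GV: G={C} ∩ V={C} → {C} (+0)
site 3, node GKV: GV={C} ∪ K={T} → {C,T} (+1)
site 3, node GKUV: GKV={C,T} ∪ U={A} → {A,C,T} (+1)
site 3, node GKOUV: GKUV={A,C,T} ∩ O={A} → {A} (+0)
site 4, node GV: G={G} ∩ V={G} → {G} (+0)
site 4, node GKV: GV={G} ∪ K={A} → {A,G} (+1)
site 4, node GKUV: GKV={A,G} ∩ U={G} → {G} (+0)
site 4, node GKOUV: GKUV={G} ∩ O={G} → {G} (+0)
site 5, node GV: G={C} ∩ V={C} → {C} (+0)
site 5, node GKV: GV={C} ∪ K={G} → {C,G} (+1)
site 5, node GKUV: GKV={C,G} ∩ U={C} → {C} (+0)
site 5, node GKOUV: GKUV={C} ∩ O={C} → {C} (+0)
site 6, node GV: G={T} ∪ V={G} → {G,T} (+1)
site 6, node GKV: GV={G,T} ∪ K={A} → {A,G,T} (+1)
site 6, node GKUV: GKV={A,G,T} ∩ U={T} → {T} (+0)
site 6, node GKOUV: GKUV={T} ∪ O={G} → {G,T} (+1)
site 7, node GV: G={G} ∪ V={T} → {G,T} (+1)
site 7, node GKV: GV={G,T} ∪ K={A} → {A,G,T} (+1)
site 7, node GKUV: GKV={A,G,T} ∪ U={C} → {A,C,G,T} (+1)
site 7, node GKOUV: GKUV={A,C,G,T} ∩ O={T} → {T} (+0)
per-site changes: [3, 2, 2, 2, 1, 1, 3, 3]; total = 17

17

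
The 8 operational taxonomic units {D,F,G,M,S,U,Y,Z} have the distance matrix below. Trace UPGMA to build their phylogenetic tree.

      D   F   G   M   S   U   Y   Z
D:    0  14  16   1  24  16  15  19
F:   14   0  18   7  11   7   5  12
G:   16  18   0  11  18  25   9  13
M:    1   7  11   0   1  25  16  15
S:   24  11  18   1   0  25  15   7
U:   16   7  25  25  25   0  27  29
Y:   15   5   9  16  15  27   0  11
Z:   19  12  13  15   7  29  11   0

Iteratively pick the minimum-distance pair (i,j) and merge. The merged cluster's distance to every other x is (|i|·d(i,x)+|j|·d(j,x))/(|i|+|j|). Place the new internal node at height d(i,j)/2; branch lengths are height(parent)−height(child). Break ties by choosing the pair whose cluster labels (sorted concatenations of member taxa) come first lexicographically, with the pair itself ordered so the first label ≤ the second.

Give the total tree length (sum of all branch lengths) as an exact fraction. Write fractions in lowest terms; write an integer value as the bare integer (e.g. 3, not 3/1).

581/12

iteration 1: select D,M (d=1); attach at lengths (1/2, 1/2); label the merged cluster DM
  updated: d(DM,F)=21/2, d(DM,G)=27/2, d(DM,S)=25/2, d(DM,U)=41/2, d(DM,Y)=31/2, d(DM,Z)=17
iteration 2: select F,Y (d=5); attach at lengths (5/2, 5/2); label the merged cluster FY
  updated: d(DM,FY)=13, d(FY,G)=27/2, d(FY,S)=13, d(FY,U)=17, d(FY,Z)=23/2
iteration 3: select S,Z (d=7); attach at lengths (7/2, 7/2); label the merged cluster SZ
  updated: d(DM,SZ)=59/4, d(FY,SZ)=49/4, d(G,SZ)=31/2, d(SZ,U)=27
iteration 4: select FY,SZ (d=49/4); attach at lengths (29/8, 21/8); label the merged cluster FSYZ
  updated: d(DM,FSYZ)=111/8, d(FSYZ,G)=29/2, d(FSYZ,U)=22
iteration 5: select DM,G (d=27/2); attach at lengths (25/4, 27/4); label the merged cluster DGM
  updated: d(DGM,FSYZ)=169/12, d(DGM,U)=22
iteration 6: select DGM,FSYZ (d=169/12); attach at lengths (7/24, 11/12); label the merged cluster DFGMSYZ
  updated: d(DFGMSYZ,U)=22
iteration 7: select DFGMSYZ,U (d=22); attach at lengths (95/24, 11); label the merged cluster DFGMSUYZ
final tree: ((((D:1/2,M:1/2):25/4,G:27/4):7/24,((F:5/2,Y:5/2):29/8,(S:7/2,Z:7/2):21/8):11/12):95/24,U:11)
total length: 581/12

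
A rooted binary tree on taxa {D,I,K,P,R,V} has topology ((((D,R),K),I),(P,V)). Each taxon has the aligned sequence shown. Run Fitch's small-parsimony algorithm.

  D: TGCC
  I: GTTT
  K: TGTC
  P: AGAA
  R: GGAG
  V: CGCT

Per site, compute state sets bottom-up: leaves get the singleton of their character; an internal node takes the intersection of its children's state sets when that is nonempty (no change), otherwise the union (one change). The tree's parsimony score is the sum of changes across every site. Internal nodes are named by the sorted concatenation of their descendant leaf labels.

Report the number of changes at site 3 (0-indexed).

DR@0: {T} ∪ {G} = {G,T} (union, +1)
DKR@0: {G,T} ∩ {T} = {T} (intersection, +0)
DIKR@0: {T} ∪ {G} = {G,T} (union, +1)
PV@0: {A} ∪ {C} = {A,C} (union, +1)
DIKPRV@0: {G,T} ∪ {A,C} = {A,C,G,T} (union, +1)
DR@1: {G} ∩ {G} = {G} (intersection, +0)
DKR@1: {G} ∩ {G} = {G} (intersection, +0)
DIKR@1: {G} ∪ {T} = {G,T} (union, +1)
PV@1: {G} ∩ {G} = {G} (intersection, +0)
DIKPRV@1: {G,T} ∩ {G} = {G} (intersection, +0)
DR@2: {C} ∪ {A} = {A,C} (union, +1)
DKR@2: {A,C} ∪ {T} = {A,C,T} (union, +1)
DIKR@2: {A,C,T} ∩ {T} = {T} (intersection, +0)
PV@2: {A} ∪ {C} = {A,C} (union, +1)
DIKPRV@2: {T} ∪ {A,C} = {A,C,T} (union, +1)
DR@3: {C} ∪ {G} = {C,G} (union, +1)
DKR@3: {C,G} ∩ {C} = {C} (intersection, +0)
DIKR@3: {C} ∪ {T} = {C,T} (union, +1)
PV@3: {A} ∪ {T} = {A,T} (union, +1)
DIKPRV@3: {C,T} ∩ {A,T} = {T} (intersection, +0)
per-site changes: [4, 1, 4, 3]; total = 12

3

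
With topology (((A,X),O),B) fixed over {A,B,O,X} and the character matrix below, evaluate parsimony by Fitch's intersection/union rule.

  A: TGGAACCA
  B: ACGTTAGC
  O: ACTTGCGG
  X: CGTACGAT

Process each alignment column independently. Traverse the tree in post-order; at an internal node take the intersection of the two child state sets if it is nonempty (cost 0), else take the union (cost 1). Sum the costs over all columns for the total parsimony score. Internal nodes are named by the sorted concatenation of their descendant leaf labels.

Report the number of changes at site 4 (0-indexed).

3

site 0, node AX: A={T} ∪ X={C} → {C,T} (+1)
site 0, node AOX: AX={C,T} ∪ O={A} → {A,C,T} (+1)
site 0, node ABOX: AOX={A,C,T} ∩ B={A} → {A} (+0)
site 1, node AX: A={G} ∩ X={G} → {G} (+0)
site 1, node AOX: AX={G} ∪ O={C} → {C,G} (+1)
site 1, node ABOX: AOX={C,G} ∩ B={C} → {C} (+0)
site 2, node AX: A={G} ∪ X={T} → {G,T} (+1)
site 2, node AOX: AX={G,T} ∩ O={T} → {T} (+0)
site 2, node ABOX: AOX={T} ∪ B={G} → {G,T} (+1)
site 3, node AX: A={A} ∩ X={A} → {A} (+0)
site 3, node AOX: AX={A} ∪ O={T} → {A,T} (+1)
site 3, node ABOX: AOX={A,T} ∩ B={T} → {T} (+0)
site 4, node AX: A={A} ∪ X={C} → {A,C} (+1)
site 4, node AOX: AX={A,C} ∪ O={G} → {A,C,G} (+1)
site 4, node ABOX: AOX={A,C,G} ∪ B={T} → {A,C,G,T} (+1)
site 5, node AX: A={C} ∪ X={G} → {C,G} (+1)
site 5, node AOX: AX={C,G} ∩ O={C} → {C} (+0)
site 5, node ABOX: AOX={C} ∪ B={A} → {A,C} (+1)
site 6, node AX: A={C} ∪ X={A} → {A,C} (+1)
site 6, node AOX: AX={A,C} ∪ O={G} → {A,C,G} (+1)
site 6, node ABOX: AOX={A,C,G} ∩ B={G} → {G} (+0)
site 7, node AX: A={A} ∪ X={T} → {A,T} (+1)
site 7, node AOX: AX={A,T} ∪ O={G} → {A,G,T} (+1)
site 7, node ABOX: AOX={A,G,T} ∪ B={C} → {A,C,G,T} (+1)
per-site changes: [2, 1, 2, 1, 3, 2, 2, 3]; total = 16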